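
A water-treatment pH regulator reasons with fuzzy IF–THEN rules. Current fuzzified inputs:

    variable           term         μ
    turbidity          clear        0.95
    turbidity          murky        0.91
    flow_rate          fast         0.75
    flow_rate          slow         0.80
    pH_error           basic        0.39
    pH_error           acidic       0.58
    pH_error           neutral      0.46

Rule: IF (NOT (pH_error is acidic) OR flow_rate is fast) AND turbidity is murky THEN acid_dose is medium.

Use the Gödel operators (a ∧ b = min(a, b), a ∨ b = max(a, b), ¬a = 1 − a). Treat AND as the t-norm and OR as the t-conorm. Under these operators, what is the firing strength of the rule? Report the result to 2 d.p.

firing strength: (¬acidic=1−0.58=0.42 OR fast=0.75) = 0.75; AND[min(a, b)] with murky=0.91 → w = 0.75

0.75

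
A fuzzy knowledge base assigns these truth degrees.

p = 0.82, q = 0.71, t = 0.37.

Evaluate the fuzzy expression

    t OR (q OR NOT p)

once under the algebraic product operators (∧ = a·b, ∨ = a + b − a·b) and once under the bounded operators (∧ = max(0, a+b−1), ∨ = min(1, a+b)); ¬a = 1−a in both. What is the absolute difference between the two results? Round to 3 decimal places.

0.150

Under algebraic product:
  NOT p = 1 − 0.8200 = 0.1800
  q OR NOT p = a + b − a·b on (0.7100, 0.1800) = 0.7622
  t OR (q OR NOT p) = a + b − a·b on (0.3700, 0.7622) = 0.8502
  → value = 0.8502
Under bounded:
  NOT p = 1 − 0.82 = 0.18
  q OR NOT p = min(1, a+b) on (0.71, 0.18) = 0.89
  t OR (q OR NOT p) = min(1, a+b) on (0.37, 0.89) = 1.00
  → value = 1.0000
|0.8502 − 1.0000| = 0.150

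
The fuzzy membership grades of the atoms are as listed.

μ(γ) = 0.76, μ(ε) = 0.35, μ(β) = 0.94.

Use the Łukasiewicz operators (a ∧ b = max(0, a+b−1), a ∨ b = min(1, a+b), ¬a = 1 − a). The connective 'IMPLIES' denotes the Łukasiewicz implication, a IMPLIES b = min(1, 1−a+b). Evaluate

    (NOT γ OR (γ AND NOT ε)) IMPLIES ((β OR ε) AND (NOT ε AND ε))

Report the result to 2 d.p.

0.35

NOT γ = 1 − 0.76 = 0.24
NOT ε = 1 − 0.35 = 0.65
γ AND NOT ε = max(0, a+b−1) on (0.76, 0.65) = 0.41
NOT γ OR (γ AND NOT ε) = min(1, a+b) on (0.24, 0.41) = 0.65
β OR ε = min(1, a+b) on (0.94, 0.35) = 1.00
NOT ε = 1 − 0.35 = 0.65
NOT ε AND ε = max(0, a+b−1) on (0.65, 0.35) = 0.00
(β OR ε) AND (NOT ε AND ε) = max(0, a+b−1) on (1.00, 0.00) = 0.00
(NOT γ OR (γ AND NOT ε)) IMPLIES ((β OR ε) AND (NOT ε AND ε))  [Łukasiewicz: min(1, 1−a+b)] with a=0.65, b=0.00 → 0.35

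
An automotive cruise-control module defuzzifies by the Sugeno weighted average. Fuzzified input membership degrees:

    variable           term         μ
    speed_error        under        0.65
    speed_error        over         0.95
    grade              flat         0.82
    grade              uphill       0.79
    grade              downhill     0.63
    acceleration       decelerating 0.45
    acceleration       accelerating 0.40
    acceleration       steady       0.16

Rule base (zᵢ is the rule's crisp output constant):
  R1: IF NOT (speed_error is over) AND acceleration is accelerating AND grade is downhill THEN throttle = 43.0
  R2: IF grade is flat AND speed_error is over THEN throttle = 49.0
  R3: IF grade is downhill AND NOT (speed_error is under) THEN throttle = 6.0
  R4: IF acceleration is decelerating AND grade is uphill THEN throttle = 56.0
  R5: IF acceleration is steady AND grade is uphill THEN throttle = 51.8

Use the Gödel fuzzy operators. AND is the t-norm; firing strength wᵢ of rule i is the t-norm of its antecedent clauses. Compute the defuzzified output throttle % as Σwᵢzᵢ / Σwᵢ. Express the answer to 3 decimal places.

R1 (z=43.0): ¬over=1−0.95=0.05, accelerating=0.40, downhill=0.63; AND[min(a, b)] → w = 0.05
R2 (z=49.0): flat=0.82, over=0.95; AND[min(a, b)] → w = 0.82
R3 (z=6.0): downhill=0.63, ¬under=1−0.65=0.35; AND[min(a, b)] → w = 0.35
R4 (z=56.0): decelerating=0.45, uphill=0.79; AND[min(a, b)] → w = 0.45
R5 (z=51.8): steady=0.16, uphill=0.79; AND[min(a, b)] → w = 0.16
Weighted average = (0.05·43.0 + 0.82·49.0 + 0.35·6.0 + 0.45·56.0 + 0.16·51.8) / (0.05 + 0.82 + 0.35 + 0.45 + 0.16)
  = 77.9180 / 1.8300 = 42.578

42.578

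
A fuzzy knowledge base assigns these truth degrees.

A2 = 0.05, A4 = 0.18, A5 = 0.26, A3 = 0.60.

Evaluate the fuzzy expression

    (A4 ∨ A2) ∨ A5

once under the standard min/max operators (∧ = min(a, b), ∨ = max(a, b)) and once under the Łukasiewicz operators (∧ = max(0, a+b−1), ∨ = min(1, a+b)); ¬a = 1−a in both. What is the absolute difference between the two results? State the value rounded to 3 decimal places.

Under standard min/max:
  A4 ∨ A2 = max(a, b) on (0.18, 0.05) = 0.18
  (A4 ∨ A2) ∨ A5 = max(a, b) on (0.18, 0.26) = 0.26
  → value = 0.2600
Under Łukasiewicz:
  A4 ∨ A2 = min(1, a+b) on (0.18, 0.05) = 0.23
  (A4 ∨ A2) ∨ A5 = min(1, a+b) on (0.23, 0.26) = 0.49
  → value = 0.4900
|0.2600 − 0.4900| = 0.230

0.230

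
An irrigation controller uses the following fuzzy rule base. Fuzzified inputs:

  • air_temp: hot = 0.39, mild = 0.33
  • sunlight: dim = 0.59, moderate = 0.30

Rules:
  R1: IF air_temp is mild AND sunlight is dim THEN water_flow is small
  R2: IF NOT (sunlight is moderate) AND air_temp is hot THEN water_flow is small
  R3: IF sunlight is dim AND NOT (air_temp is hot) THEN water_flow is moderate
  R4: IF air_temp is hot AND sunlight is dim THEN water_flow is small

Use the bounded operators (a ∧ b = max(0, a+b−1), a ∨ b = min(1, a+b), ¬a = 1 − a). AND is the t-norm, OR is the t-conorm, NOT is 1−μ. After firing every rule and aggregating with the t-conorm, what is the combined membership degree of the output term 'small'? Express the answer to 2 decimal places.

R1: mild=0.33, dim=0.59; AND[max(0, a+b−1)] → w = 0.00
R2: ¬moderate=1−0.30=0.70, hot=0.39; AND[max(0, a+b−1)] → w = 0.09
R3: dim=0.59, ¬hot=1−0.39=0.61; AND[max(0, a+b−1)] → w = 0.20
R4: hot=0.39, dim=0.59; AND[max(0, a+b−1)] → w = 0.00
Rules with consequent 'small': {R1, R2, R4} → strengths 0.00, 0.09, 0.00
Aggregate via t-conorm [min(1, a+b)]: 0.09

0.09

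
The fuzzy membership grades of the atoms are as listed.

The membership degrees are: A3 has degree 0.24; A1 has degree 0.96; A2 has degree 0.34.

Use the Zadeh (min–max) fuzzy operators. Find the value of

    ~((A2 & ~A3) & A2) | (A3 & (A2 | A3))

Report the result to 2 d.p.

~A3 = 1 − 0.24 = 0.76
A2 & ~A3 = min(a, b) on (0.34, 0.76) = 0.34
(A2 & ~A3) & A2 = min(a, b) on (0.34, 0.34) = 0.34
~((A2 & ~A3) & A2) = 1 − 0.34 = 0.66
A2 | A3 = max(a, b) on (0.34, 0.24) = 0.34
A3 & (A2 | A3) = min(a, b) on (0.24, 0.34) = 0.24
~((A2 & ~A3) & A2) | (A3 & (A2 | A3)) = max(a, b) on (0.66, 0.24) = 0.66

0.66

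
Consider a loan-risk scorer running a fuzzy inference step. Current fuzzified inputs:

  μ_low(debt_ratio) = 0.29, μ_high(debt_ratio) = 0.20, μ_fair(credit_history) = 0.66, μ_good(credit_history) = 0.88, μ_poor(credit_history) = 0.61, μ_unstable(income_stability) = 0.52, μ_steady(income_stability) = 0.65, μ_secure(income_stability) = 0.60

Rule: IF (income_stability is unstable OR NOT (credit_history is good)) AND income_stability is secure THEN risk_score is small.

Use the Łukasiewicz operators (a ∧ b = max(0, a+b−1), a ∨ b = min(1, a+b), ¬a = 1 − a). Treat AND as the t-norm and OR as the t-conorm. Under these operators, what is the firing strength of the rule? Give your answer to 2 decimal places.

firing strength: (unstable=0.52 OR ¬good=1−0.88=0.12) = 0.64; AND[max(0, a+b−1)] with secure=0.60 → w = 0.24

0.24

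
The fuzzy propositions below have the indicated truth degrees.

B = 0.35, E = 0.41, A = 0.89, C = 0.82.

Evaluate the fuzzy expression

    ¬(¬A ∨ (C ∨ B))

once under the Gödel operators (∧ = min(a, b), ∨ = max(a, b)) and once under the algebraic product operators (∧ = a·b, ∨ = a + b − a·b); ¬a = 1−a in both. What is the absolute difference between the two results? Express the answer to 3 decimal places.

0.076

Under Gödel:
  ¬A = 1 − 0.89 = 0.11
  C ∨ B = max(a, b) on (0.82, 0.35) = 0.82
  ¬A ∨ (C ∨ B) = max(a, b) on (0.11, 0.82) = 0.82
  ¬(¬A ∨ (C ∨ B)) = 1 − 0.82 = 0.18
  → value = 0.1800
Under algebraic product:
  ¬A = 1 − 0.8900 = 0.1100
  C ∨ B = a + b − a·b on (0.8200, 0.3500) = 0.8830
  ¬A ∨ (C ∨ B) = a + b − a·b on (0.1100, 0.8830) = 0.8959
  ¬(¬A ∨ (C ∨ B)) = 1 − 0.8959 = 0.1041
  → value = 0.1041
|0.1800 − 0.1041| = 0.076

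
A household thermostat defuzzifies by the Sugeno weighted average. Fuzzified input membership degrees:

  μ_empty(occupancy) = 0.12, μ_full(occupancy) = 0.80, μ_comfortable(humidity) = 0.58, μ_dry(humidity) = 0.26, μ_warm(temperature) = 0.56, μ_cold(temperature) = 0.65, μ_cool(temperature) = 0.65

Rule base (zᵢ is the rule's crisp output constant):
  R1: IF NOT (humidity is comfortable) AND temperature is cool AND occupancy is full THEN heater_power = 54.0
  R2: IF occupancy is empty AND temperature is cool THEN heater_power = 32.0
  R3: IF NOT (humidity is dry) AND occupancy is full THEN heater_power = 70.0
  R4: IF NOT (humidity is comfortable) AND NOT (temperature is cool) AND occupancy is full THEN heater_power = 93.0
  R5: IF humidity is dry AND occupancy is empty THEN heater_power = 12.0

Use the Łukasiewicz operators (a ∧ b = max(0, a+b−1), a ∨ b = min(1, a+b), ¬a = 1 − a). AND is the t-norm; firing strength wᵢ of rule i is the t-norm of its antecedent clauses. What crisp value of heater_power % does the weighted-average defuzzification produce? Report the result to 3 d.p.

70.000

R1 (z=54.0): ¬comfortable=1−0.58=0.42, cool=0.65, full=0.80; AND[max(0, a+b−1)] → w = 0.00
R2 (z=32.0): empty=0.12, cool=0.65; AND[max(0, a+b−1)] → w = 0.00
R3 (z=70.0): ¬dry=1−0.26=0.74, full=0.80; AND[max(0, a+b−1)] → w = 0.54
R4 (z=93.0): ¬comfortable=1−0.58=0.42, ¬cool=1−0.65=0.35, full=0.80; AND[max(0, a+b−1)] → w = 0.00
R5 (z=12.0): dry=0.26, empty=0.12; AND[max(0, a+b−1)] → w = 0.00
Weighted average = (0.00·54.0 + 0.00·32.0 + 0.54·70.0 + 0.00·93.0 + 0.00·12.0) / (0.00 + 0.00 + 0.54 + 0.00 + 0.00)
  = 37.8000 / 0.5400 = 70.000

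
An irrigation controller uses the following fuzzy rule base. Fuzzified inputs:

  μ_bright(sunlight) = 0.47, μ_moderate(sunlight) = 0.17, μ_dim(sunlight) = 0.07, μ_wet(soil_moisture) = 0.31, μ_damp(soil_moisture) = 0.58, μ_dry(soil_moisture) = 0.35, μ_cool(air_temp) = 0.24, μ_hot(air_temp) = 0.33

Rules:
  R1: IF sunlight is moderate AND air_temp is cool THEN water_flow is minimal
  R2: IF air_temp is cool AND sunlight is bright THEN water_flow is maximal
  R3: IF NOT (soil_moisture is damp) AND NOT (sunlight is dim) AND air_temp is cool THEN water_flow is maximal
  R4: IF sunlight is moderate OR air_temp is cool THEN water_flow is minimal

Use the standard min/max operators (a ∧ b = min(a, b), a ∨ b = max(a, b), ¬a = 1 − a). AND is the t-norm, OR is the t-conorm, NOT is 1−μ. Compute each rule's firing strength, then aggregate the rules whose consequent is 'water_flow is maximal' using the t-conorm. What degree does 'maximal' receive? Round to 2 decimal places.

R1: moderate=0.17, cool=0.24; AND[min(a, b)] → w = 0.17
R2: cool=0.24, bright=0.47; AND[min(a, b)] → w = 0.24
R3: ¬damp=1−0.58=0.42, ¬dim=1−0.07=0.93, cool=0.24; AND[min(a, b)] → w = 0.24
R4: moderate=0.17, cool=0.24; OR[max(a, b)] → w = 0.24
Rules with consequent 'maximal': {R2, R3} → strengths 0.24, 0.24
Aggregate via t-conorm [max(a, b)]: 0.24

0.24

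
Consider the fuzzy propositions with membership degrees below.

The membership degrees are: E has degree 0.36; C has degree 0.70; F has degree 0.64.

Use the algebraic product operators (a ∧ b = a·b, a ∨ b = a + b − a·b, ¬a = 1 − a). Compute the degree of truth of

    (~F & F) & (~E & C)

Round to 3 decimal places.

~F = 1 − 0.6400 = 0.3600
~F & F = a·b on (0.3600, 0.6400) = 0.2304
~E = 1 − 0.3600 = 0.6400
~E & C = a·b on (0.6400, 0.7000) = 0.4480
(~F & F) & (~E & C) = a·b on (0.2304, 0.4480) = 0.1032

0.103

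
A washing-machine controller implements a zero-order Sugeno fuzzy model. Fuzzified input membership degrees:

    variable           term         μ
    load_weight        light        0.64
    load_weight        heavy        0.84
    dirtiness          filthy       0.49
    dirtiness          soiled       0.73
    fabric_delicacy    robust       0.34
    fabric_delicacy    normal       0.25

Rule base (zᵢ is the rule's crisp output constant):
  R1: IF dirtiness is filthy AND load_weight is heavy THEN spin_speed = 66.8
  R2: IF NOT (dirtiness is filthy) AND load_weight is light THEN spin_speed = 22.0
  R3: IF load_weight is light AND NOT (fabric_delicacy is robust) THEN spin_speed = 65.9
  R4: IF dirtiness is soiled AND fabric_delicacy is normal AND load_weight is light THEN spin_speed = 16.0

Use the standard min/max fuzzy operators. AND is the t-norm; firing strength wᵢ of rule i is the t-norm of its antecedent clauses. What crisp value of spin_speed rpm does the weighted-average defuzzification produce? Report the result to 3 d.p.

R1 (z=66.8): filthy=0.49, heavy=0.84; AND[min(a, b)] → w = 0.49
R2 (z=22.0): ¬filthy=1−0.49=0.51, light=0.64; AND[min(a, b)] → w = 0.51
R3 (z=65.9): light=0.64, ¬robust=1−0.34=0.66; AND[min(a, b)] → w = 0.64
R4 (z=16.0): soiled=0.73, normal=0.25, light=0.64; AND[min(a, b)] → w = 0.25
Weighted average = (0.49·66.8 + 0.51·22.0 + 0.64·65.9 + 0.25·16.0) / (0.49 + 0.51 + 0.64 + 0.25)
  = 90.1280 / 1.8900 = 47.687

47.687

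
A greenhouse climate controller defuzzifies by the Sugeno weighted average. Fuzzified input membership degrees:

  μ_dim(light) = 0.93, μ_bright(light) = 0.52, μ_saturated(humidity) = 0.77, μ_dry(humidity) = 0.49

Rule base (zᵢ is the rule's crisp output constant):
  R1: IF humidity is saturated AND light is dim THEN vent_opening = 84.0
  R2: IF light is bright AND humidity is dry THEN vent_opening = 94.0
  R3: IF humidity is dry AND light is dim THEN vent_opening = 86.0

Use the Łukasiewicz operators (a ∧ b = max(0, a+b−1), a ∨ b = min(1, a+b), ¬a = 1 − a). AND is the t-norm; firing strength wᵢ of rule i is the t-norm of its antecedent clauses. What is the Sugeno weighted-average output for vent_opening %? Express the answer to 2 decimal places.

R1 (z=84.0): saturated=0.77, dim=0.93; AND[max(0, a+b−1)] → w = 0.70
R2 (z=94.0): bright=0.52, dry=0.49; AND[max(0, a+b−1)] → w = 0.01
R3 (z=86.0): dry=0.49, dim=0.93; AND[max(0, a+b−1)] → w = 0.42
Weighted average = (0.70·84.0 + 0.01·94.0 + 0.42·86.0) / (0.70 + 0.01 + 0.42)
  = 95.8600 / 1.1300 = 84.83

84.83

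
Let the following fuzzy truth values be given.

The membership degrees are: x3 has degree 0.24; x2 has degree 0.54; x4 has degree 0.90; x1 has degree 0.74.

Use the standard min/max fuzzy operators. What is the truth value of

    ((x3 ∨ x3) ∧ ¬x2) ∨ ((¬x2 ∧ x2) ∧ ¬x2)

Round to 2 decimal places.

x3 ∨ x3 = max(a, b) on (0.24, 0.24) = 0.24
¬x2 = 1 − 0.54 = 0.46
(x3 ∨ x3) ∧ ¬x2 = min(a, b) on (0.24, 0.46) = 0.24
¬x2 = 1 − 0.54 = 0.46
¬x2 ∧ x2 = min(a, b) on (0.46, 0.54) = 0.46
¬x2 = 1 − 0.54 = 0.46
(¬x2 ∧ x2) ∧ ¬x2 = min(a, b) on (0.46, 0.46) = 0.46
((x3 ∨ x3) ∧ ¬x2) ∨ ((¬x2 ∧ x2) ∧ ¬x2) = max(a, b) on (0.24, 0.46) = 0.46

0.46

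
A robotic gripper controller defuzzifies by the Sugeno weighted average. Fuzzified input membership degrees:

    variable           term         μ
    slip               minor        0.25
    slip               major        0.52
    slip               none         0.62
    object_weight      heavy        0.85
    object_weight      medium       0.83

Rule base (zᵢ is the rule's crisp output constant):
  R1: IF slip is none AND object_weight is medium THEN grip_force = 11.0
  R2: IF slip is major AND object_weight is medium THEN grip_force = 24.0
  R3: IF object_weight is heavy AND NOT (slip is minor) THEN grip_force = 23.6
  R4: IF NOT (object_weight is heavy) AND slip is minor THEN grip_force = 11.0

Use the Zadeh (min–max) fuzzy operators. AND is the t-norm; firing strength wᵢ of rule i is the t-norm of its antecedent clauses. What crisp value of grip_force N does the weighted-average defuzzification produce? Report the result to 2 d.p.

18.95

R1 (z=11.0): none=0.62, medium=0.83; AND[min(a, b)] → w = 0.62
R2 (z=24.0): major=0.52, medium=0.83; AND[min(a, b)] → w = 0.52
R3 (z=23.6): heavy=0.85, ¬minor=1−0.25=0.75; AND[min(a, b)] → w = 0.75
R4 (z=11.0): ¬heavy=1−0.85=0.15, minor=0.25; AND[min(a, b)] → w = 0.15
Weighted average = (0.62·11.0 + 0.52·24.0 + 0.75·23.6 + 0.15·11.0) / (0.62 + 0.52 + 0.75 + 0.15)
  = 38.6500 / 2.0400 = 18.95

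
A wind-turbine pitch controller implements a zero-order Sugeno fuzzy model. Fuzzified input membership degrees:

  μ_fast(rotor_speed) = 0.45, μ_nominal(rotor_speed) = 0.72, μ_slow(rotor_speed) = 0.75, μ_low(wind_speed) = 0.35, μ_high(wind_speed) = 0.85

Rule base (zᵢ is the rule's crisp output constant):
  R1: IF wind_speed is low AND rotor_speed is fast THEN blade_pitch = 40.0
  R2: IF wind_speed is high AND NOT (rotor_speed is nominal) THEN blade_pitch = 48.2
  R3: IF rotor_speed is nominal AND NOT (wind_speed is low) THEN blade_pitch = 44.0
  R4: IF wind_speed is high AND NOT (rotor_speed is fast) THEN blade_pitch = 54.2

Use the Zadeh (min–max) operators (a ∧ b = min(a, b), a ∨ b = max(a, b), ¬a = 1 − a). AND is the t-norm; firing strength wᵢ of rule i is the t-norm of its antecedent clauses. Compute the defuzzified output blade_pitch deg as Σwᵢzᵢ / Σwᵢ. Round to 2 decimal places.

R1 (z=40.0): low=0.35, fast=0.45; AND[min(a, b)] → w = 0.35
R2 (z=48.2): high=0.85, ¬nominal=1−0.72=0.28; AND[min(a, b)] → w = 0.28
R3 (z=44.0): nominal=0.72, ¬low=1−0.35=0.65; AND[min(a, b)] → w = 0.65
R4 (z=54.2): high=0.85, ¬fast=1−0.45=0.55; AND[min(a, b)] → w = 0.55
Weighted average = (0.35·40.0 + 0.28·48.2 + 0.65·44.0 + 0.55·54.2) / (0.35 + 0.28 + 0.65 + 0.55)
  = 85.9060 / 1.8300 = 46.94

46.94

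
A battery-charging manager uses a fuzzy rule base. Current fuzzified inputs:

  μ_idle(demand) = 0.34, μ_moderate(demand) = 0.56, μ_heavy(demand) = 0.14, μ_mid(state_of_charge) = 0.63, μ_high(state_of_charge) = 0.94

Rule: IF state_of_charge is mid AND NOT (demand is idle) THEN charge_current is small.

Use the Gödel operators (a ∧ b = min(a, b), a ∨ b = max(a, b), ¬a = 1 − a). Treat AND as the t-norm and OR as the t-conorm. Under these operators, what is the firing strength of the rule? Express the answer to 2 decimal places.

firing strength: mid=0.63, ¬idle=1−0.34=0.66; AND[min(a, b)] → w = 0.63

0.63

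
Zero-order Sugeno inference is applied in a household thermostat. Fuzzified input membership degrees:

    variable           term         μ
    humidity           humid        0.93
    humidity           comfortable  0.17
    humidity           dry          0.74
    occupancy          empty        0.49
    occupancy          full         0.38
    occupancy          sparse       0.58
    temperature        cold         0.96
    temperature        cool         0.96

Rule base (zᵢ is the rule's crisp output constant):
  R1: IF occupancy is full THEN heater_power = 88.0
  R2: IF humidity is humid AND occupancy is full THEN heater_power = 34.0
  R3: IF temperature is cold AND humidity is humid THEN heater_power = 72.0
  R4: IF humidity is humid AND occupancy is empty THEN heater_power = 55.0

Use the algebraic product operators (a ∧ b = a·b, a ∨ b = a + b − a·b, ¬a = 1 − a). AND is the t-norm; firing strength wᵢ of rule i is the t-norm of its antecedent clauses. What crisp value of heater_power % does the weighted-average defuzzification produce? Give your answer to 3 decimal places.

64.749

R1 (z=88.0): full=0.38 → w = 0.3800
R2 (z=34.0): humid=0.93, full=0.38; AND[a·b] → w = 0.3534
R3 (z=72.0): cold=0.96, humid=0.93; AND[a·b] → w = 0.8928
R4 (z=55.0): humid=0.93, empty=0.49; AND[a·b] → w = 0.4557
Weighted average = (0.3800·88.0 + 0.3534·34.0 + 0.8928·72.0 + 0.4557·55.0) / (0.3800 + 0.3534 + 0.8928 + 0.4557)
  = 134.8007 / 2.0819 = 64.749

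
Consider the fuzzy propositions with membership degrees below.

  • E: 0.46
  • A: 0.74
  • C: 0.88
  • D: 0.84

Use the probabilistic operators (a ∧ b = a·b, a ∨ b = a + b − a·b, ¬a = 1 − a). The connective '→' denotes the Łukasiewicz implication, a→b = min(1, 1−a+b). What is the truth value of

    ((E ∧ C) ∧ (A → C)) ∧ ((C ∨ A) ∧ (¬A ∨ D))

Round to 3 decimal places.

0.346

E ∧ C = a·b on (0.4600, 0.8800) = 0.4048
A → C  [Łukasiewicz: min(1, 1−a+b)] with a=0.7400, b=0.8800 → 1.0000
(E ∧ C) ∧ (A → C) = a·b on (0.4048, 1.0000) = 0.4048
C ∨ A = a + b − a·b on (0.8800, 0.7400) = 0.9688
¬A = 1 − 0.7400 = 0.2600
¬A ∨ D = a + b − a·b on (0.2600, 0.8400) = 0.8816
(C ∨ A) ∧ (¬A ∨ D) = a·b on (0.9688, 0.8816) = 0.8541
((E ∧ C) ∧ (A → C)) ∧ ((C ∨ A) ∧ (¬A ∨ D)) = a·b on (0.4048, 0.8541) = 0.3457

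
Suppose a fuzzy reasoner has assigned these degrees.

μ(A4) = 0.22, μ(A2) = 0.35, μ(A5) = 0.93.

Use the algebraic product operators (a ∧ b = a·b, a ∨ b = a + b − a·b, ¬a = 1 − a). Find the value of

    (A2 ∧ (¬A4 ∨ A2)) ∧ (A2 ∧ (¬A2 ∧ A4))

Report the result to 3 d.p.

0.015

¬A4 = 1 − 0.2200 = 0.7800
¬A4 ∨ A2 = a + b − a·b on (0.7800, 0.3500) = 0.8570
A2 ∧ (¬A4 ∨ A2) = a·b on (0.3500, 0.8570) = 0.2999
¬A2 = 1 − 0.3500 = 0.6500
¬A2 ∧ A4 = a·b on (0.6500, 0.2200) = 0.1430
A2 ∧ (¬A2 ∧ A4) = a·b on (0.3500, 0.1430) = 0.0501
(A2 ∧ (¬A4 ∨ A2)) ∧ (A2 ∧ (¬A2 ∧ A4)) = a·b on (0.2999, 0.0501) = 0.0150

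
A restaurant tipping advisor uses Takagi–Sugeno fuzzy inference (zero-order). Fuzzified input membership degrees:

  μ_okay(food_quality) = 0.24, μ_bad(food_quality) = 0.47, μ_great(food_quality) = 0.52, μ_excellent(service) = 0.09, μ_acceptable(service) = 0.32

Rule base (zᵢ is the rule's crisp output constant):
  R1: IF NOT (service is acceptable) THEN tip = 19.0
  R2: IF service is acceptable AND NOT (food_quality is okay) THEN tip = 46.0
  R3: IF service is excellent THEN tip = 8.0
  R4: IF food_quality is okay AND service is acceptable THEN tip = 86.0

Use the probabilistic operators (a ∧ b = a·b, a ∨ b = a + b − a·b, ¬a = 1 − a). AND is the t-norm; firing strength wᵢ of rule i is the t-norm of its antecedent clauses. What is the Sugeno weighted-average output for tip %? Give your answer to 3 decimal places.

R1 (z=19.0): ¬acceptable=1−0.32=0.68 → w = 0.6800
R2 (z=46.0): acceptable=0.32, ¬okay=1−0.24=0.76; AND[a·b] → w = 0.2432
R3 (z=8.0): excellent=0.09 → w = 0.0900
R4 (z=86.0): okay=0.24, acceptable=0.32; AND[a·b] → w = 0.0768
Weighted average = (0.6800·19.0 + 0.2432·46.0 + 0.0900·8.0 + 0.0768·86.0) / (0.6800 + 0.2432 + 0.0900 + 0.0768)
  = 31.4320 / 1.0900 = 28.837

28.837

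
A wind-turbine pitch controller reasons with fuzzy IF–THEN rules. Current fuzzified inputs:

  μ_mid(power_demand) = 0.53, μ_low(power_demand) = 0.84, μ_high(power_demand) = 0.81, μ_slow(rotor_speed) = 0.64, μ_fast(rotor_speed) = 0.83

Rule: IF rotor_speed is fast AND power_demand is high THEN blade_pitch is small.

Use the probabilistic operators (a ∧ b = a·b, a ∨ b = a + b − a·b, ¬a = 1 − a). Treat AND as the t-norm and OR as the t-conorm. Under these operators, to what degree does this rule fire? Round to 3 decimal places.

0.672

firing strength: fast=0.83, high=0.81; AND[a·b] → w = 0.6723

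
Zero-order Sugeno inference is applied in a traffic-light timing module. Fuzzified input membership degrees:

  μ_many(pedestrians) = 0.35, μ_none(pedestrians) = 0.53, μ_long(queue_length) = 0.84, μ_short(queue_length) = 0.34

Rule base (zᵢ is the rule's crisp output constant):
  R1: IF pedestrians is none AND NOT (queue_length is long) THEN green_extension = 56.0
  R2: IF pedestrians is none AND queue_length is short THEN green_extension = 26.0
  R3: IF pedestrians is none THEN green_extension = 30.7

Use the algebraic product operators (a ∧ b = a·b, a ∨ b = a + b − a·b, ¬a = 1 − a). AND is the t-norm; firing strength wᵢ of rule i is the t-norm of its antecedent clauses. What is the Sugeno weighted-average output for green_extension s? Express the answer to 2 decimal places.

R1 (z=56.0): none=0.53, ¬long=1−0.84=0.16; AND[a·b] → w = 0.0848
R2 (z=26.0): none=0.53, short=0.34; AND[a·b] → w = 0.1802
R3 (z=30.7): none=0.53 → w = 0.5300
Weighted average = (0.0848·56.0 + 0.1802·26.0 + 0.5300·30.7) / (0.0848 + 0.1802 + 0.5300)
  = 25.7050 / 0.7950 = 32.33

32.33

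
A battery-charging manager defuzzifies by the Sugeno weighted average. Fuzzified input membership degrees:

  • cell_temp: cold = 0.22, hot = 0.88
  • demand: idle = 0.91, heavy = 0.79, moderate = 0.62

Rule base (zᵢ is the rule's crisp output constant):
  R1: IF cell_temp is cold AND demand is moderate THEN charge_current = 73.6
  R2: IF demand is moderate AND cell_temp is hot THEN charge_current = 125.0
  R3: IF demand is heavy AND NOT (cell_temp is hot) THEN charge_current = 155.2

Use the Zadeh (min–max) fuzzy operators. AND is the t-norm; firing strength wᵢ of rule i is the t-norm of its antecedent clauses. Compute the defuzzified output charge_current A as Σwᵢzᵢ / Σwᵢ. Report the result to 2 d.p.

R1 (z=73.6): cold=0.22, moderate=0.62; AND[min(a, b)] → w = 0.22
R2 (z=125.0): moderate=0.62, hot=0.88; AND[min(a, b)] → w = 0.62
R3 (z=155.2): heavy=0.79, ¬hot=1−0.88=0.12; AND[min(a, b)] → w = 0.12
Weighted average = (0.22·73.6 + 0.62·125.0 + 0.12·155.2) / (0.22 + 0.62 + 0.12)
  = 112.3160 / 0.9600 = 117.00

117.00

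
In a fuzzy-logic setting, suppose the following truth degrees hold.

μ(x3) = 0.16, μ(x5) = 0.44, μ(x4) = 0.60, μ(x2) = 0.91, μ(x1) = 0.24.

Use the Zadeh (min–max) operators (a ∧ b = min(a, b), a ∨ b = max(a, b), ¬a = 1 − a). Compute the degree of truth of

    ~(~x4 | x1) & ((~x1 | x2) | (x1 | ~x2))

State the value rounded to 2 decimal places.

~x4 = 1 − 0.60 = 0.40
~x4 | x1 = max(a, b) on (0.40, 0.24) = 0.40
~(~x4 | x1) = 1 − 0.40 = 0.60
~x1 = 1 − 0.24 = 0.76
~x1 | x2 = max(a, b) on (0.76, 0.91) = 0.91
~x2 = 1 − 0.91 = 0.09
x1 | ~x2 = max(a, b) on (0.24, 0.09) = 0.24
(~x1 | x2) | (x1 | ~x2) = max(a, b) on (0.91, 0.24) = 0.91
~(~x4 | x1) & ((~x1 | x2) | (x1 | ~x2)) = min(a, b) on (0.60, 0.91) = 0.60

0.60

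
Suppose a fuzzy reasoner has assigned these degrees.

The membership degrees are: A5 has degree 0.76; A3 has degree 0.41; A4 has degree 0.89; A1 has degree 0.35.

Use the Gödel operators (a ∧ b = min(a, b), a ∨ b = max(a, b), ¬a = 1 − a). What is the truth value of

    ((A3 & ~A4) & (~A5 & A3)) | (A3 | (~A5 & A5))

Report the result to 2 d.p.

~A4 = 1 − 0.89 = 0.11
A3 & ~A4 = min(a, b) on (0.41, 0.11) = 0.11
~A5 = 1 − 0.76 = 0.24
~A5 & A3 = min(a, b) on (0.24, 0.41) = 0.24
(A3 & ~A4) & (~A5 & A3) = min(a, b) on (0.11, 0.24) = 0.11
~A5 = 1 − 0.76 = 0.24
~A5 & A5 = min(a, b) on (0.24, 0.76) = 0.24
A3 | (~A5 & A5) = max(a, b) on (0.41, 0.24) = 0.41
((A3 & ~A4) & (~A5 & A3)) | (A3 | (~A5 & A5)) = max(a, b) on (0.11, 0.41) = 0.41

0.41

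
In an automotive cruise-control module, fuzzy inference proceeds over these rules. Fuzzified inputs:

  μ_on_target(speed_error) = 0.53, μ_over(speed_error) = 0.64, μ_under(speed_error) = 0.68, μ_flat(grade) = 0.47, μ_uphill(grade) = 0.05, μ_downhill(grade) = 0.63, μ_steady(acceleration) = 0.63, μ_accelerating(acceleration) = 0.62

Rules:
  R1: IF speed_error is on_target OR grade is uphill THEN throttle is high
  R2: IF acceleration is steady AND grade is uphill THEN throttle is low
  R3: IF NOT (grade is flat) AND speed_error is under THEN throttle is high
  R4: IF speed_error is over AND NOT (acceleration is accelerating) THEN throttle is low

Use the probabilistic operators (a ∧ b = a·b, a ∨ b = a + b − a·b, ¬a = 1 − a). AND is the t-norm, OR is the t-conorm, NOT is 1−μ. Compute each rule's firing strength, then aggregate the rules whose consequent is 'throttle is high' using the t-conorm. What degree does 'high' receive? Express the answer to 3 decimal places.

0.714

R1: on_target=0.53, uphill=0.05; OR[a + b − a·b] → w = 0.5535
R2: steady=0.63, uphill=0.05; AND[a·b] → w = 0.0315
R3: ¬flat=1−0.47=0.53, under=0.68; AND[a·b] → w = 0.3604
R4: over=0.64, ¬accelerating=1−0.62=0.38; AND[a·b] → w = 0.2432
Rules with consequent 'high': {R1, R3} → strengths 0.5535, 0.3604
Aggregate via t-conorm [a + b − a·b]: 0.7144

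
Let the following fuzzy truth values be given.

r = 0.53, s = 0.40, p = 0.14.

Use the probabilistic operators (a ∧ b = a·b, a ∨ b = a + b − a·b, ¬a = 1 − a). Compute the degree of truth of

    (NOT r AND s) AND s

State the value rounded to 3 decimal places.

NOT r = 1 − 0.5300 = 0.4700
NOT r AND s = a·b on (0.4700, 0.4000) = 0.1880
(NOT r AND s) AND s = a·b on (0.1880, 0.4000) = 0.0752

0.075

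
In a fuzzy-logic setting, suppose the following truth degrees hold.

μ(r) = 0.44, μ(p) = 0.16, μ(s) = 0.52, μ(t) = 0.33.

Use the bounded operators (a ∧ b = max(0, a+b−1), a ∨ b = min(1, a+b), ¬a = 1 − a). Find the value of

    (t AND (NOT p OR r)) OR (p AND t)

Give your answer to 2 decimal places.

NOT p = 1 − 0.16 = 0.84
NOT p OR r = min(1, a+b) on (0.84, 0.44) = 1.00
t AND (NOT p OR r) = max(0, a+b−1) on (0.33, 1.00) = 0.33
p AND t = max(0, a+b−1) on (0.16, 0.33) = 0.00
(t AND (NOT p OR r)) OR (p AND t) = min(1, a+b) on (0.33, 0.00) = 0.33

0.33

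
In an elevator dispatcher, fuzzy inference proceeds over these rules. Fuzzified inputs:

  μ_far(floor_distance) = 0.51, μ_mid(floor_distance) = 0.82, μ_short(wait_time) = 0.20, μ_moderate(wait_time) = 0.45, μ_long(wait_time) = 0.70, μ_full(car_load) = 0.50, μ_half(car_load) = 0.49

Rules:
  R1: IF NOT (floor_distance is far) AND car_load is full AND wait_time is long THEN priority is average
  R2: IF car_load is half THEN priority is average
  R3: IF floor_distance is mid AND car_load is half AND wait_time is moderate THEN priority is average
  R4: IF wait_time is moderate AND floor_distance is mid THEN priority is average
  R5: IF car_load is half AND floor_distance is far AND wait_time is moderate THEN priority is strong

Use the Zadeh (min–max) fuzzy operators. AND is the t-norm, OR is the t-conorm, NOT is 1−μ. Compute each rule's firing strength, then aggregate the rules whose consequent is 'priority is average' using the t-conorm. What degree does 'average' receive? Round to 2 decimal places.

0.49

R1: ¬far=1−0.51=0.49, full=0.50, long=0.70; AND[min(a, b)] → w = 0.49
R2: half=0.49 → w = 0.49
R3: mid=0.82, half=0.49, moderate=0.45; AND[min(a, b)] → w = 0.45
R4: moderate=0.45, mid=0.82; AND[min(a, b)] → w = 0.45
R5: half=0.49, far=0.51, moderate=0.45; AND[min(a, b)] → w = 0.45
Rules with consequent 'average': {R1, R2, R3, R4} → strengths 0.49, 0.49, 0.45, 0.45
Aggregate via t-conorm [max(a, b)]: 0.49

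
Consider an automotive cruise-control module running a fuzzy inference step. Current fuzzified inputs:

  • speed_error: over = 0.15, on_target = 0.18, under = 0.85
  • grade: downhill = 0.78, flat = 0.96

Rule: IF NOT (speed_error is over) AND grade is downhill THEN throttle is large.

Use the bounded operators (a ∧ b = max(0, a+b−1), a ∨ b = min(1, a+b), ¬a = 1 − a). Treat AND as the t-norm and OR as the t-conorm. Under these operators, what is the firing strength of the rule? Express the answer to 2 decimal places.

firing strength: ¬over=1−0.15=0.85, downhill=0.78; AND[max(0, a+b−1)] → w = 0.63

0.63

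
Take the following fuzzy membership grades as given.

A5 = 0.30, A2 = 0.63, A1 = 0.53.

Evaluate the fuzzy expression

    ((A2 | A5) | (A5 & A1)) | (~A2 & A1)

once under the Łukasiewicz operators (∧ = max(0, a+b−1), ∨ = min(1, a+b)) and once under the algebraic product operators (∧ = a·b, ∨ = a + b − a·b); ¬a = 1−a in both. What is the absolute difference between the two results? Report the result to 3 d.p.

0.105

Under Łukasiewicz:
  A2 | A5 = min(1, a+b) on (0.63, 0.30) = 0.93
  A5 & A1 = max(0, a+b−1) on (0.30, 0.53) = 0.00
  (A2 | A5) | (A5 & A1) = min(1, a+b) on (0.93, 0.00) = 0.93
  ~A2 = 1 − 0.63 = 0.37
  ~A2 & A1 = max(0, a+b−1) on (0.37, 0.53) = 0.00
  ((A2 | A5) | (A5 & A1)) | (~A2 & A1) = min(1, a+b) on (0.93, 0.00) = 0.93
  → value = 0.9300
Under algebraic product:
  A2 | A5 = a + b − a·b on (0.6300, 0.3000) = 0.7410
  A5 & A1 = a·b on (0.3000, 0.5300) = 0.1590
  (A2 | A5) | (A5 & A1) = a + b − a·b on (0.7410, 0.1590) = 0.7822
  ~A2 = 1 − 0.6300 = 0.3700
  ~A2 & A1 = a·b on (0.3700, 0.5300) = 0.1961
  ((A2 | A5) | (A5 & A1)) | (~A2 & A1) = a + b − a·b on (0.7822, 0.1961) = 0.8249
  → value = 0.8249
|0.9300 − 0.8249| = 0.105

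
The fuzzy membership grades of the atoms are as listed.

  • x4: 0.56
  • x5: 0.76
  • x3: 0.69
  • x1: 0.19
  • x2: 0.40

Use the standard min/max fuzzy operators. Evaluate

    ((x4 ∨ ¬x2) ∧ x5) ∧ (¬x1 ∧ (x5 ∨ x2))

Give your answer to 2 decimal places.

0.60

¬x2 = 1 − 0.40 = 0.60
x4 ∨ ¬x2 = max(a, b) on (0.56, 0.60) = 0.60
(x4 ∨ ¬x2) ∧ x5 = min(a, b) on (0.60, 0.76) = 0.60
¬x1 = 1 − 0.19 = 0.81
x5 ∨ x2 = max(a, b) on (0.76, 0.40) = 0.76
¬x1 ∧ (x5 ∨ x2) = min(a, b) on (0.81, 0.76) = 0.76
((x4 ∨ ¬x2) ∧ x5) ∧ (¬x1 ∧ (x5 ∨ x2)) = min(a, b) on (0.60, 0.76) = 0.60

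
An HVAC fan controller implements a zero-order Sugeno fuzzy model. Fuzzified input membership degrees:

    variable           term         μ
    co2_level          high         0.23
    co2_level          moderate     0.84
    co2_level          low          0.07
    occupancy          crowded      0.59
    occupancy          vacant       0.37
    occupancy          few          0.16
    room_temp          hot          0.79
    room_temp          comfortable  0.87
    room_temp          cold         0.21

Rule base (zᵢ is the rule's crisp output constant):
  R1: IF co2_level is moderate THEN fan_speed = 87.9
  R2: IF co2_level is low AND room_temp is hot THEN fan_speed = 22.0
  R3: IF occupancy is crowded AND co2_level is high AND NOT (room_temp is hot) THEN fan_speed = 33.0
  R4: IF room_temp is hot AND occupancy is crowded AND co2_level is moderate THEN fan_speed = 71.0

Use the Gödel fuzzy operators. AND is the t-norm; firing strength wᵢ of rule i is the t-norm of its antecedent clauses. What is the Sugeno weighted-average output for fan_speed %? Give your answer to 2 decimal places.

R1 (z=87.9): moderate=0.84 → w = 0.84
R2 (z=22.0): low=0.07, hot=0.79; AND[min(a, b)] → w = 0.07
R3 (z=33.0): crowded=0.59, high=0.23, ¬hot=1−0.79=0.21; AND[min(a, b)] → w = 0.21
R4 (z=71.0): hot=0.79, crowded=0.59, moderate=0.84; AND[min(a, b)] → w = 0.59
Weighted average = (0.84·87.9 + 0.07·22.0 + 0.21·33.0 + 0.59·71.0) / (0.84 + 0.07 + 0.21 + 0.59)
  = 124.1960 / 1.7100 = 72.63

72.63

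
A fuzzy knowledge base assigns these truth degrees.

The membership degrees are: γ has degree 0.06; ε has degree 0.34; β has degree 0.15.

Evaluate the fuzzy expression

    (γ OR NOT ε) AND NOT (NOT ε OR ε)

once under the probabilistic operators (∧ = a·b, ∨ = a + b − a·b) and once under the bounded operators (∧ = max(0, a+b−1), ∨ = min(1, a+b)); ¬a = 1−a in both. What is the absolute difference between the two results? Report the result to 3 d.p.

0.153

Under probabilistic:
  NOT ε = 1 − 0.3400 = 0.6600
  γ OR NOT ε = a + b − a·b on (0.0600, 0.6600) = 0.6804
  NOT ε = 1 − 0.3400 = 0.6600
  NOT ε OR ε = a + b − a·b on (0.6600, 0.3400) = 0.7756
  NOT (NOT ε OR ε) = 1 − 0.7756 = 0.2244
  (γ OR NOT ε) AND NOT (NOT ε OR ε) = a·b on (0.6804, 0.2244) = 0.1527
  → value = 0.1527
Under bounded:
  NOT ε = 1 − 0.34 = 0.66
  γ OR NOT ε = min(1, a+b) on (0.06, 0.66) = 0.72
  NOT ε = 1 − 0.34 = 0.66
  NOT ε OR ε = min(1, a+b) on (0.66, 0.34) = 1.00
  NOT (NOT ε OR ε) = 1 − 1.00 = 0.00
  (γ OR NOT ε) AND NOT (NOT ε OR ε) = max(0, a+b−1) on (0.72, 0.00) = 0.00
  → value = 0.0000
|0.1527 − 0.0000| = 0.153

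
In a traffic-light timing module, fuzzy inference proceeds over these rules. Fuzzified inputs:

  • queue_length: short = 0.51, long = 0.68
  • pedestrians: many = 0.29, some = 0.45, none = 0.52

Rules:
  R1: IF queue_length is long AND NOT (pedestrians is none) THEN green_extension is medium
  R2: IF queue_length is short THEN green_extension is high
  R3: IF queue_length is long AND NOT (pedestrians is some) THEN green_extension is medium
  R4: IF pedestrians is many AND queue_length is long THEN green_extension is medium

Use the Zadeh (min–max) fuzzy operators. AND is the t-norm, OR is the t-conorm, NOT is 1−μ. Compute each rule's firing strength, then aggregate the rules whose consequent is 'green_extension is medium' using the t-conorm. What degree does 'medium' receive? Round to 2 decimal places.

R1: long=0.68, ¬none=1−0.52=0.48; AND[min(a, b)] → w = 0.48
R2: short=0.51 → w = 0.51
R3: long=0.68, ¬some=1−0.45=0.55; AND[min(a, b)] → w = 0.55
R4: many=0.29, long=0.68; AND[min(a, b)] → w = 0.29
Rules with consequent 'medium': {R1, R3, R4} → strengths 0.48, 0.55, 0.29
Aggregate via t-conorm [max(a, b)]: 0.55

0.55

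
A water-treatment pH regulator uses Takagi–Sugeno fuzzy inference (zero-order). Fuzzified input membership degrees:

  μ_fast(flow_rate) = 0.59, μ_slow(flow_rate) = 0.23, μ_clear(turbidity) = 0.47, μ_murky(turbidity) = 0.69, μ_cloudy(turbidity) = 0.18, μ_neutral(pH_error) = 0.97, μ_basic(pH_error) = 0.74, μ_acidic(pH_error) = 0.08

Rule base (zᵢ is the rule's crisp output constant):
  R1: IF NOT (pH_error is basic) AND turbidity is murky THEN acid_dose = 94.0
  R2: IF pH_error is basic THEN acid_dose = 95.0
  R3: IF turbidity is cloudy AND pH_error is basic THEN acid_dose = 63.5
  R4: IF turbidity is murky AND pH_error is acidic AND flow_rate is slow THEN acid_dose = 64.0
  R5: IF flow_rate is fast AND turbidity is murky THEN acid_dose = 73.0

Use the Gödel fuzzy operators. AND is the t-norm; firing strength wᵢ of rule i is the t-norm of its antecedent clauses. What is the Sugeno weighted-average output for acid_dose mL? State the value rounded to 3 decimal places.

83.438

R1 (z=94.0): ¬basic=1−0.74=0.26, murky=0.69; AND[min(a, b)] → w = 0.26
R2 (z=95.0): basic=0.74 → w = 0.74
R3 (z=63.5): cloudy=0.18, basic=0.74; AND[min(a, b)] → w = 0.18
R4 (z=64.0): murky=0.69, acidic=0.08, slow=0.23; AND[min(a, b)] → w = 0.08
R5 (z=73.0): fast=0.59, murky=0.69; AND[min(a, b)] → w = 0.59
Weighted average = (0.26·94.0 + 0.74·95.0 + 0.18·63.5 + 0.08·64.0 + 0.59·73.0) / (0.26 + 0.74 + 0.18 + 0.08 + 0.59)
  = 154.3600 / 1.8500 = 83.438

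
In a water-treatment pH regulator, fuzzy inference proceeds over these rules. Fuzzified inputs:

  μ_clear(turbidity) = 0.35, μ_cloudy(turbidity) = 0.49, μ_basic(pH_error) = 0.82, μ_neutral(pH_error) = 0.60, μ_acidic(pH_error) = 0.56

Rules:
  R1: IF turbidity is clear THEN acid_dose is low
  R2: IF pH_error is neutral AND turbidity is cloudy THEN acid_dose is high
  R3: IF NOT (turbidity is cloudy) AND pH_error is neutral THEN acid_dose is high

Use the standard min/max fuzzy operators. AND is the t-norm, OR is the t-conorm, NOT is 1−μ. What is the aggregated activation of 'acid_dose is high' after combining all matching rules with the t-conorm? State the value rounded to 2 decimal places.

R1: clear=0.35 → w = 0.35
R2: neutral=0.60, cloudy=0.49; AND[min(a, b)] → w = 0.49
R3: ¬cloudy=1−0.49=0.51, neutral=0.60; AND[min(a, b)] → w = 0.51
Rules with consequent 'high': {R2, R3} → strengths 0.49, 0.51
Aggregate via t-conorm [max(a, b)]: 0.51

0.51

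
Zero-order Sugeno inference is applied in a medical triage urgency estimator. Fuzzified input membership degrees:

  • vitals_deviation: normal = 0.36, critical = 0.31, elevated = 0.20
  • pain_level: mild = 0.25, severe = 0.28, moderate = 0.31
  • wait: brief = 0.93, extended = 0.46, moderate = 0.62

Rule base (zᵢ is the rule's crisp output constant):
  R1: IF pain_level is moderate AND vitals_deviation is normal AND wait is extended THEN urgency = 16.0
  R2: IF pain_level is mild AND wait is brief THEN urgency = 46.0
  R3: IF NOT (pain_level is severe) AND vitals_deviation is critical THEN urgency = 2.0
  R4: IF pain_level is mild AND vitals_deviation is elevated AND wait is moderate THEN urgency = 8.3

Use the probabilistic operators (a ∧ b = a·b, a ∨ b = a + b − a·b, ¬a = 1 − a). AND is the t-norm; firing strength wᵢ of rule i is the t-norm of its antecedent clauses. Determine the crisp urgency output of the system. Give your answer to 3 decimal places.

R1 (z=16.0): moderate=0.31, normal=0.36, extended=0.46; AND[a·b] → w = 0.0513
R2 (z=46.0): mild=0.25, brief=0.93; AND[a·b] → w = 0.2325
R3 (z=2.0): ¬severe=1−0.28=0.72, critical=0.31; AND[a·b] → w = 0.2232
R4 (z=8.3): mild=0.25, elevated=0.20, moderate=0.62; AND[a·b] → w = 0.0310
Weighted average = (0.0513·16.0 + 0.2325·46.0 + 0.2232·2.0 + 0.0310·8.3) / (0.0513 + 0.2325 + 0.2232 + 0.0310)
  = 12.2201 / 0.5380 = 22.712

22.712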